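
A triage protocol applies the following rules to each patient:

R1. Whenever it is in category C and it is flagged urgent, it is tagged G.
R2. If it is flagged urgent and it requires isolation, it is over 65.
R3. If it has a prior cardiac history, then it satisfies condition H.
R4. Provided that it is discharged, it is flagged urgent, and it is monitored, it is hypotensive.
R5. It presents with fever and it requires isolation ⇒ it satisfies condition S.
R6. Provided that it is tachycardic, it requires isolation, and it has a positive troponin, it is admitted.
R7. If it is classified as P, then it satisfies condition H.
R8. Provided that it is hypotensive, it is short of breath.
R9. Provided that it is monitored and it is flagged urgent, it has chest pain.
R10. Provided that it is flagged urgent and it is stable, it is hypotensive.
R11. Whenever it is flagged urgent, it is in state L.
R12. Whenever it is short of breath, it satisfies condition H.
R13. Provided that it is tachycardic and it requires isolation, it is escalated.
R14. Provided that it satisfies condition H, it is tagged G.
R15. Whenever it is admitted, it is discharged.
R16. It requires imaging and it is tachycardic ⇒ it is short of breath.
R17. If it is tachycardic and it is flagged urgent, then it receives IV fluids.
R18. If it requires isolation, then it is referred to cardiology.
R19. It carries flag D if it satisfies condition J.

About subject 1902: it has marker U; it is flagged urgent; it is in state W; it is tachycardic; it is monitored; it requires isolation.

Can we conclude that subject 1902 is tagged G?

No

Forward chaining from the given facts derives: is over 65, has chest pain, is in state L, is escalated, receives IV fluids, is referred to cardiology.
Rules concluding "it is tagged G": R1 needs "it is in category C"; R14 needs "it satisfies condition H" — none of these are established.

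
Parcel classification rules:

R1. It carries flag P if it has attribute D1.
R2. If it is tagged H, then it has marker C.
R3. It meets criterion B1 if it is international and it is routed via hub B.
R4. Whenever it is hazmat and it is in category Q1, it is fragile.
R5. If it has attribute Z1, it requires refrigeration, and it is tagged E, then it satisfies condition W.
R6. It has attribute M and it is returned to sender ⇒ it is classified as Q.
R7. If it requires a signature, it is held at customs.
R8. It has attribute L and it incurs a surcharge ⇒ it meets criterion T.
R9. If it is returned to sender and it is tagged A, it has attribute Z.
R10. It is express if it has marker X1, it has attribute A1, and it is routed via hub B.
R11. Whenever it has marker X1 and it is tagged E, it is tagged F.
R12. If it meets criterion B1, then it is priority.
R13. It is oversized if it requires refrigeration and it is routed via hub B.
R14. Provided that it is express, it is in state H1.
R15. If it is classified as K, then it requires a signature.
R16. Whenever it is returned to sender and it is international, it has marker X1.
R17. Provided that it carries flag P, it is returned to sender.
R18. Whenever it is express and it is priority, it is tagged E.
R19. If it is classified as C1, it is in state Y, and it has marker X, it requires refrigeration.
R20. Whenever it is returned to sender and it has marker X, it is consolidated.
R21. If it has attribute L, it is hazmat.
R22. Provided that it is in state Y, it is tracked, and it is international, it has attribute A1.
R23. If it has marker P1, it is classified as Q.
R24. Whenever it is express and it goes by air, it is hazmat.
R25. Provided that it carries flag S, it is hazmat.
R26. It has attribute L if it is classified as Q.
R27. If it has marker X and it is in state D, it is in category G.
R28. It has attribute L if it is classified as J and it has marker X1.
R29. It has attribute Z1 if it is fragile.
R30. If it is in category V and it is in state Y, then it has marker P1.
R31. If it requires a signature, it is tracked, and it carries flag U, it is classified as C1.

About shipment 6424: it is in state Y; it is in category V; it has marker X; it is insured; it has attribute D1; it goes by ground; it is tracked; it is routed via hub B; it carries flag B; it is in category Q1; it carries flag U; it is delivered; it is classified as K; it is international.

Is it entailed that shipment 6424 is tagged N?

No

Forward chaining from the given facts derives: carries flag P, meets criterion B1, is priority, requires a signature, is returned to sender, is consolidated, has attribute A1, has marker P1, is classified as C1, is held at customs, has marker X1, requires refrigeration, is classified as Q, has attribute L, is express, is oversized, is in state H1, is tagged E, is hazmat, is fragile, is tagged F, has attribute Z1, satisfies condition W.
No rule has "it is tagged N" as its conclusion, and it is not among the given facts.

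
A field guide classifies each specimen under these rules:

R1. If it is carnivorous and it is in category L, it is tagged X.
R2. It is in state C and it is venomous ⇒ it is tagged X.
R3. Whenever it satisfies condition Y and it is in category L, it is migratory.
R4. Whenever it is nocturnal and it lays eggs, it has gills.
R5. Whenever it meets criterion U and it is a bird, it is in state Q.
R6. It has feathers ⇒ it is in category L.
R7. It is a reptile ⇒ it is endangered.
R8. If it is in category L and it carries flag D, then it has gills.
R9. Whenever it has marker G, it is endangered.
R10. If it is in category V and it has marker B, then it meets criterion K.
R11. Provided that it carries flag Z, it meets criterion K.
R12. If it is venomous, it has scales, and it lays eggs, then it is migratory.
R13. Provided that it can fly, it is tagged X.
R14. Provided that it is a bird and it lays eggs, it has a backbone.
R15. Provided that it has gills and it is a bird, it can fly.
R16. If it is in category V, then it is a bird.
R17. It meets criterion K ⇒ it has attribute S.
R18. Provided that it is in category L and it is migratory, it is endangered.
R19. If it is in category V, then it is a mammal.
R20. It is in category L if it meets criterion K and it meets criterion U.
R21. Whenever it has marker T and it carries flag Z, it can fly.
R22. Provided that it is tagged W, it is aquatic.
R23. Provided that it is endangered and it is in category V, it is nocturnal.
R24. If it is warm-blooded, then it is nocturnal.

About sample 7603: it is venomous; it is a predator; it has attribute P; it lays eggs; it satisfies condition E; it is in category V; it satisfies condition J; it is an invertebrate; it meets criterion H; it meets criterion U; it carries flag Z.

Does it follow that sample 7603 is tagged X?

No

Forward chaining from the given facts derives: meets criterion K, is a bird, has attribute S, is a mammal, is in category L, is in state Q, has a backbone.
Rules concluding "it is tagged X": R1 needs "it is carnivorous"; R2 needs "it is in state C"; R13 needs "it can fly" — none of these are established.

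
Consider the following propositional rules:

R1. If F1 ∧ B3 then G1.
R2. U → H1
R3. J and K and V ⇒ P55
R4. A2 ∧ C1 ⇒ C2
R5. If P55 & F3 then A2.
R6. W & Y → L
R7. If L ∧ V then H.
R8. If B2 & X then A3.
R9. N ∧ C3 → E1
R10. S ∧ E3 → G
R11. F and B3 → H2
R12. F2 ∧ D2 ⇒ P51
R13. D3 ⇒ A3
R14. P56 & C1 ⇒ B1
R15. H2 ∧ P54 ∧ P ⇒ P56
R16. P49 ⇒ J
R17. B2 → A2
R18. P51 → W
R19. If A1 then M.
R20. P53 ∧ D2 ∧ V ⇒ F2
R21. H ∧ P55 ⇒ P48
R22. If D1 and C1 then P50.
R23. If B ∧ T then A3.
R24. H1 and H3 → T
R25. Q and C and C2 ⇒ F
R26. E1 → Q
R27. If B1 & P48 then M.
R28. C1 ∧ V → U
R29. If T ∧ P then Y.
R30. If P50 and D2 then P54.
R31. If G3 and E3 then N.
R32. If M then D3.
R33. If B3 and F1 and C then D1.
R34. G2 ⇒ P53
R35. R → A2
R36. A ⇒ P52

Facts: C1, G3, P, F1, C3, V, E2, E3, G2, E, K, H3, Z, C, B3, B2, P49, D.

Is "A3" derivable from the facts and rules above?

No

Forward chaining from the given facts derives: G1, J, A2, U, N, D1, P53, H1, P55, C2, E1, P50, T, Q, Y, F, H2.
Rules concluding A3: R8 needs X; R13 needs D3; R23 needs B — none of these are established.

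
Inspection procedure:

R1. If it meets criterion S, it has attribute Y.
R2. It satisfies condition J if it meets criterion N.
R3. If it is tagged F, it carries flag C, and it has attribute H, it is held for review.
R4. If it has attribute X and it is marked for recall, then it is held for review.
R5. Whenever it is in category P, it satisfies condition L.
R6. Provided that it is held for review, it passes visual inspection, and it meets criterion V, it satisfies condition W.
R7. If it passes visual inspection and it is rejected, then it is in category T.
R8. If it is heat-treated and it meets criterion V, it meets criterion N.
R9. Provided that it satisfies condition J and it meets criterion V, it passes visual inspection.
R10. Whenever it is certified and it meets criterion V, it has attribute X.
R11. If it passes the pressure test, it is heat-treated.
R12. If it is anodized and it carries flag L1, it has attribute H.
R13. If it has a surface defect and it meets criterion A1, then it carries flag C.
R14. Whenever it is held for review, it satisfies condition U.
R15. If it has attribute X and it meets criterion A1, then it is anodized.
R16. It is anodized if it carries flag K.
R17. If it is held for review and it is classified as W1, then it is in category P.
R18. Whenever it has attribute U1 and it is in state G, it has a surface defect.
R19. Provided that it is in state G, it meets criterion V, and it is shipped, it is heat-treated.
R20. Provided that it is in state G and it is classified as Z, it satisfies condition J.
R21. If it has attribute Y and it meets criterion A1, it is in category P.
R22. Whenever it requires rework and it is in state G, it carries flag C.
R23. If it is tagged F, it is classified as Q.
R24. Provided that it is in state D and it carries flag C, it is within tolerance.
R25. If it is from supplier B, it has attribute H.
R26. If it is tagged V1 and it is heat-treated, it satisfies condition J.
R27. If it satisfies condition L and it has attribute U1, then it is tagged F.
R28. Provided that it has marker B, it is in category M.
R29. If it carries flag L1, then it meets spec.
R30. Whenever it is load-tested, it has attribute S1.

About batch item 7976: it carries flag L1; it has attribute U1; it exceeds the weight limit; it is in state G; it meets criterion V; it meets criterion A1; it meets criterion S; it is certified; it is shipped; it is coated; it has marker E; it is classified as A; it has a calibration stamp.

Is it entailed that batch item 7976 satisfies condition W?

Yes

By R1 (it meets criterion S): it has attribute Y.
By R10 (it is certified, it meets criterion V): it has attribute X.
By R15 (it has attribute X, it meets criterion A1): it is anodized.
By R18 (it has attribute U1, it is in state G): it has a surface defect.
By R19 (it is in state G, it meets criterion V, it is shipped): it is heat-treated.
By R21 (it has attribute Y, it meets criterion A1): it is in category P.
By R5 (it is in category P): it satisfies condition L.
By R8 (it is heat-treated, it meets criterion V): it meets criterion N.
By R12 (it is anodized, it carries flag L1): it has attribute H.
By R13 (it has a surface defect, it meets criterion A1): it carries flag C.
By R27 (it satisfies condition L, it has attribute U1): it is tagged F.
By R2 (it meets criterion N): it satisfies condition J.
By R3 (it is tagged F, it carries flag C, it has attribute H): it is held for review.
By R9 (it satisfies condition J, it meets criterion V): it passes visual inspection.
By R6 (it is held for review, it passes visual inspection, it meets criterion V): it satisfies condition W.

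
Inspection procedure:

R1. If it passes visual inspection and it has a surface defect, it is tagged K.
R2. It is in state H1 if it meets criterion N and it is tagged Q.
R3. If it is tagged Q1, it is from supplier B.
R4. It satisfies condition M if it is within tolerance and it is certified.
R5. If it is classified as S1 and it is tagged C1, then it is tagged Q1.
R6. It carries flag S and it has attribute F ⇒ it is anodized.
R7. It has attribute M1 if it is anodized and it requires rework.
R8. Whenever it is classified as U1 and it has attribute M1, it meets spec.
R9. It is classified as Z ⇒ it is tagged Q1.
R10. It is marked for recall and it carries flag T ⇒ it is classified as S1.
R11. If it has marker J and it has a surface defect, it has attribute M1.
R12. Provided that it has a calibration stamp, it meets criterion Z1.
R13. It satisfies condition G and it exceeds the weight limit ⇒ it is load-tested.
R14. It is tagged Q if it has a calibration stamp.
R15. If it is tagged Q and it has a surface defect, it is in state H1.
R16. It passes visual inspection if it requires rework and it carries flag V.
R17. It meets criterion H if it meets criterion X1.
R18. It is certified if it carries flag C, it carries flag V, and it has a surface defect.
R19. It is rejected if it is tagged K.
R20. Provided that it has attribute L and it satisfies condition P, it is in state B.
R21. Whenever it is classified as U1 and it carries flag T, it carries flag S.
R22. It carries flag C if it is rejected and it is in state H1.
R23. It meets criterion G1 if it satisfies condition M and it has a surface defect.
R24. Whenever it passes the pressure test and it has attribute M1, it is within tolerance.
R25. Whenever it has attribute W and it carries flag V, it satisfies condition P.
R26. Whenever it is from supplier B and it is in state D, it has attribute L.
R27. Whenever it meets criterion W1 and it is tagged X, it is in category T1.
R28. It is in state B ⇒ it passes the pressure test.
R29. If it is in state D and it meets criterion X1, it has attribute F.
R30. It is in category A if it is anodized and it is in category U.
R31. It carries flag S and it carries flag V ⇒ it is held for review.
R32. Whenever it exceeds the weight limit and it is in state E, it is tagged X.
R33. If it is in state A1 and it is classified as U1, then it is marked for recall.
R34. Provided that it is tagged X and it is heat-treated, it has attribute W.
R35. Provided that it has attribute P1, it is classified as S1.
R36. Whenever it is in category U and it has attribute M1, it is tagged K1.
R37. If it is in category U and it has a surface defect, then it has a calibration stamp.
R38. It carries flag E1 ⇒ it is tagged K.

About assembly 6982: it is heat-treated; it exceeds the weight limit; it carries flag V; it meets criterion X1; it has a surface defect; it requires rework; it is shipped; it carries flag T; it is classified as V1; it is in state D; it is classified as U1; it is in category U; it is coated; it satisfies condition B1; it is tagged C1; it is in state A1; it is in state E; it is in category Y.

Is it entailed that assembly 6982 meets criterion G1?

Yes

By R16 (it requires rework, it carries flag V): it passes visual inspection.
By R21 (it is classified as U1, it carries flag T): it carries flag S.
By R29 (it is in state D, it meets criterion X1): it has attribute F.
By R32 (it exceeds the weight limit, it is in state E): it is tagged X.
By R33 (it is in state A1, it is classified as U1): it is marked for recall.
By R34 (it is tagged X, it is heat-treated): it has attribute W.
By R37 (it is in category U, it has a surface defect): it has a calibration stamp.
By R1 (it passes visual inspection, it has a surface defect): it is tagged K.
By R6 (it carries flag S, it has attribute F): it is anodized.
By R7 (it is anodized, it requires rework): it has attribute M1.
By R10 (it is marked for recall, it carries flag T): it is classified as S1.
By R14 (it has a calibration stamp): it is tagged Q.
By R15 (it is tagged Q, it has a surface defect): it is in state H1.
By R19 (it is tagged K): it is rejected.
By R22 (it is rejected, it is in state H1): it carries flag C.
By R25 (it has attribute W, it carries flag V): it satisfies condition P.
By R5 (it is classified as S1, it is tagged C1): it is tagged Q1.
By R18 (it carries flag C, it carries flag V, it has a surface defect): it is certified.
By R3 (it is tagged Q1): it is from supplier B.
By R26 (it is from supplier B, it is in state D): it has attribute L.
By R20 (it has attribute L, it satisfies condition P): it is in state B.
By R28 (it is in state B): it passes the pressure test.
By R24 (it passes the pressure test, it has attribute M1): it is within tolerance.
By R4 (it is within tolerance, it is certified): it satisfies condition M.
By R23 (it satisfies condition M, it has a surface defect): it meets criterion G1.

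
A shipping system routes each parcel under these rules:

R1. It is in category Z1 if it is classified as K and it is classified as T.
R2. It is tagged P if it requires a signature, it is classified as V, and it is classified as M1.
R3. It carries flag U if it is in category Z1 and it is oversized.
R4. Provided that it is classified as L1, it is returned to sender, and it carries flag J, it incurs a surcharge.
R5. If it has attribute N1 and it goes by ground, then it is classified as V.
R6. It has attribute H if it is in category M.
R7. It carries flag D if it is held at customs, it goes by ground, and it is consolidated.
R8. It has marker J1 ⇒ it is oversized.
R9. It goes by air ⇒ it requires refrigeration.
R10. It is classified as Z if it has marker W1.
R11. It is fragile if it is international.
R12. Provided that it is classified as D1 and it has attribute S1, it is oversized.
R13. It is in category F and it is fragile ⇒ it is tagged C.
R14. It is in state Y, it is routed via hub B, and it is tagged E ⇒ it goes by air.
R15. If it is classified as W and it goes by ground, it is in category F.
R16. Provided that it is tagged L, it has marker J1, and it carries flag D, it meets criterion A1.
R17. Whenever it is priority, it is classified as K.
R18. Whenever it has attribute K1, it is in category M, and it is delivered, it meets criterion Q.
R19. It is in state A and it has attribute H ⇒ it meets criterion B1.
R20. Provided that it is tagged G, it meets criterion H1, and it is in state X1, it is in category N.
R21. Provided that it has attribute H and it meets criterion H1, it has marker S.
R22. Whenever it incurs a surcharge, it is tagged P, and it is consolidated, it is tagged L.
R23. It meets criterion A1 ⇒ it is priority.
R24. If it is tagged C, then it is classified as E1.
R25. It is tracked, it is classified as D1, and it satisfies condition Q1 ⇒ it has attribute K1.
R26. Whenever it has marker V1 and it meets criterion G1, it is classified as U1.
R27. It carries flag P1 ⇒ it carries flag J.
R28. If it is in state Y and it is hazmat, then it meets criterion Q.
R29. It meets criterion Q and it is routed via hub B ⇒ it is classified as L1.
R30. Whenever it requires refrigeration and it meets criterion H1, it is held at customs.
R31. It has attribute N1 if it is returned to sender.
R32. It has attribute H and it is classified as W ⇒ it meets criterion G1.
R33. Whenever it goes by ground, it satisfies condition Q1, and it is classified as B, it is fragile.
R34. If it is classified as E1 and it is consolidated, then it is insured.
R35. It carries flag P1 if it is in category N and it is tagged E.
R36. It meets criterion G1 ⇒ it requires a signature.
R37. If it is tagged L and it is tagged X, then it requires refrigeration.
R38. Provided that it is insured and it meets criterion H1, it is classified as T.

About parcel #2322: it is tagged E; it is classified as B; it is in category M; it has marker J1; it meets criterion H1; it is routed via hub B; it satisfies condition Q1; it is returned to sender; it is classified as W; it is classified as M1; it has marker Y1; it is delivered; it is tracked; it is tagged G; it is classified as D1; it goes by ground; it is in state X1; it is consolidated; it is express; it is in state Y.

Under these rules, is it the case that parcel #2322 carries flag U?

By R6 (it is in category M): it has attribute H.
By R8 (it has marker J1): it is oversized.
By R14 (it is in state Y, it is routed via hub B, it is tagged E): it goes by air.
By R15 (it is classified as W, it goes by ground): it is in category F.
By R20 (it is tagged G, it meets criterion H1, it is in state X1): it is in category N.
By R25 (it is tracked, it is classified as D1, it satisfies condition Q1): it has attribute K1.
By R31 (it is returned to sender): it has attribute N1.
By R32 (it has attribute H, it is classified as W): it meets criterion G1.
By R33 (it goes by ground, it satisfies condition Q1, it is classified as B): it is fragile.
By R35 (it is in category N, it is tagged E): it carries flag P1.
By R36 (it meets criterion G1): it requires a signature.
By R5 (it has attribute N1, it goes by ground): it is classified as V.
By R9 (it goes by air): it requires refrigeration.
By R13 (it is in category F, it is fragile): it is tagged C.
By R18 (it has attribute K1, it is in category M, it is delivered): it meets criterion Q.
By R24 (it is tagged C): it is classified as E1.
By R27 (it carries flag P1): it carries flag J.
By R29 (it meets criterion Q, it is routed via hub B): it is classified as L1.
By R30 (it requires refrigeration, it meets criterion H1): it is held at customs.
By R34 (it is classified as E1, it is consolidated): it is insured.
By R38 (it is insured, it meets criterion H1): it is classified as T.
By R2 (it requires a signature, it is classified as V, it is classified as M1): it is tagged P.
By R4 (it is classified as L1, it is returned to sender, it carries flag J): it incurs a surcharge.
By R7 (it is held at customs, it goes by ground, it is consolidated): it carries flag D.
By R22 (it incurs a surcharge, it is tagged P, it is consolidated): it is tagged L.
By R16 (it is tagged L, it has marker J1, it carries flag D): it meets criterion A1.
By R23 (it meets criterion A1): it is priority.
By R17 (it is priority): it is classified as K.
By R1 (it is classified as K, it is classified as T): it is in category Z1.
By R3 (it is in category Z1, it is oversized): it carries flag U.

Yes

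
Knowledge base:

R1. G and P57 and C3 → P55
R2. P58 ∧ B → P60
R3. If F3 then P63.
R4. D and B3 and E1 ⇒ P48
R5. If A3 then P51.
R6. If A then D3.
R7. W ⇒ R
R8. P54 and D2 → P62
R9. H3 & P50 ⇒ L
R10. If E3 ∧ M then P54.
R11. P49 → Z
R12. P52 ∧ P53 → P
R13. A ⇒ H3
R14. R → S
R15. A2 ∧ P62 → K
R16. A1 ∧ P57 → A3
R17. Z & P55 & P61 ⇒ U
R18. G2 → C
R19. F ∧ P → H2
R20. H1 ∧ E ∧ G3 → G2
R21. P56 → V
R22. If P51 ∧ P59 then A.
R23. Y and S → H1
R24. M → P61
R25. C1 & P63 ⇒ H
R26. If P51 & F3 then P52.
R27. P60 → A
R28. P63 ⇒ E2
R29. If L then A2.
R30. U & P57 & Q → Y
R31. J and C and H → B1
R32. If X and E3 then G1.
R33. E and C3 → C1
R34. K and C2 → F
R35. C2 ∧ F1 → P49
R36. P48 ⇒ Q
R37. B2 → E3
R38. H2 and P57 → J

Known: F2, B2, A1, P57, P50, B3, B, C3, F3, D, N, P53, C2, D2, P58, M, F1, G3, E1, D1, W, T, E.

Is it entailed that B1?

No

Forward chaining from the given facts derives: P60, P63, P48, R, S, A3, P61, A, E2, C1, P49, Q, E3, P51, D3, P54, Z, H3, H, P52, P62, L, P, A2, K, F, H2, J.
The only rule concluding B1 is R31, which needs C; that is never established.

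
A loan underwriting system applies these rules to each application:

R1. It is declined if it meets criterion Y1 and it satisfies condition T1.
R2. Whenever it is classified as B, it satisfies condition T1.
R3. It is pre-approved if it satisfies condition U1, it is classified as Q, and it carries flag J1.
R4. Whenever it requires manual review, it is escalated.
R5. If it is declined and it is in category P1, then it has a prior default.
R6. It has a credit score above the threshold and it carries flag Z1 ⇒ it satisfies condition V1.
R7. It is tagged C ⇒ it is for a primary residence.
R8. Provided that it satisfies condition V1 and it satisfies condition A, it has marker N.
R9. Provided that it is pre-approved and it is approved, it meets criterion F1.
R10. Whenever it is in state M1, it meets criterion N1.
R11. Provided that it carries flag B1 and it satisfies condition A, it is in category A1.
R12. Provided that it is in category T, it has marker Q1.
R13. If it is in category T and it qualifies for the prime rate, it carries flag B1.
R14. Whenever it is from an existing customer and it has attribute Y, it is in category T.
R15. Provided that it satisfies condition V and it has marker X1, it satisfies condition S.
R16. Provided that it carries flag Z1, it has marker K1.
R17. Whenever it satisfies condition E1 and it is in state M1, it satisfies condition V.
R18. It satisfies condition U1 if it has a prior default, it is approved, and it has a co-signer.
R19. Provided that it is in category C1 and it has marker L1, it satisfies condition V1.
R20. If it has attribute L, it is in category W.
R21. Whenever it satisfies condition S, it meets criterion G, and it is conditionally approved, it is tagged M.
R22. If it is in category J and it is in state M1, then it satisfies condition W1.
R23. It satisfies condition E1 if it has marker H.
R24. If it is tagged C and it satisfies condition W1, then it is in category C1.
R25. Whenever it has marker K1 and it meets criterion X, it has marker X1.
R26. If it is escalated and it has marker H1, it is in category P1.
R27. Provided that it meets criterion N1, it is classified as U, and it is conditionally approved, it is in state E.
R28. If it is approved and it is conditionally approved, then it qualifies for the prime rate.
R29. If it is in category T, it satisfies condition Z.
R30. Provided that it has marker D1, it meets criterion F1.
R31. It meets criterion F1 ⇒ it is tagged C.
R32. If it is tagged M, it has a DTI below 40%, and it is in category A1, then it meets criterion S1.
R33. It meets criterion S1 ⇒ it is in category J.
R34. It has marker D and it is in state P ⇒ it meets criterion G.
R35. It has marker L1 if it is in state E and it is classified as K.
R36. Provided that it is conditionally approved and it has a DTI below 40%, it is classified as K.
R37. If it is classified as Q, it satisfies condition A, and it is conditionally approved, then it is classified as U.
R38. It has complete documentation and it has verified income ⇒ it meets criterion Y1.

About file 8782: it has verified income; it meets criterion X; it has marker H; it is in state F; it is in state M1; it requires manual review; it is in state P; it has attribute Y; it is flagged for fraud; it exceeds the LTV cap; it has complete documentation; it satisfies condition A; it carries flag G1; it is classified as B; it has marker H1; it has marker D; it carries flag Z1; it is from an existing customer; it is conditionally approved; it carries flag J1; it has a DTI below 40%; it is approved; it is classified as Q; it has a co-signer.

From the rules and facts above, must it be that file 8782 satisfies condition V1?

By R2 (it is classified as B): it satisfies condition T1.
By R4 (it requires manual review): it is escalated.
By R10 (it is in state M1): it meets criterion N1.
By R14 (it is from an existing customer, it has attribute Y): it is in category T.
By R16 (it carries flag Z1): it has marker K1.
By R23 (it has marker H): it satisfies condition E1.
By R25 (it has marker K1, it meets criterion X): it has marker X1.
By R26 (it is escalated, it has marker H1): it is in category P1.
By R28 (it is approved, it is conditionally approved): it qualifies for the prime rate.
By R34 (it has marker D, it is in state P): it meets criterion G.
By R36 (it is conditionally approved, it has a DTI below 40%): it is classified as K.
By R37 (it is classified as Q, it satisfies condition A, it is conditionally approved): it is classified as U.
By R38 (it has complete documentation, it has verified income): it meets criterion Y1.
By R1 (it meets criterion Y1, it satisfies condition T1): it is declined.
By R5 (it is declined, it is in category P1): it has a prior default.
By R13 (it is in category T, it qualifies for the prime rate): it carries flag B1.
By R17 (it satisfies condition E1, it is in state M1): it satisfies condition V.
By R18 (it has a prior default, it is approved, it has a co-signer): it satisfies condition U1.
By R27 (it meets criterion N1, it is classified as U, it is conditionally approved): it is in state E.
By R35 (it is in state E, it is classified as K): it has marker L1.
By R3 (it satisfies condition U1, it is classified as Q, it carries flag J1): it is pre-approved.
By R9 (it is pre-approved, it is approved): it meets criterion F1.
By R11 (it carries flag B1, it satisfies condition A): it is in category A1.
By R15 (it satisfies condition V, it has marker X1): it satisfies condition S.
By R21 (it satisfies condition S, it meets criterion G, it is conditionally approved): it is tagged M.
By R31 (it meets criterion F1): it is tagged C.
By R32 (it is tagged M, it has a DTI below 40%, it is in category A1): it meets criterion S1.
By R33 (it meets criterion S1): it is in category J.
By R22 (it is in category J, it is in state M1): it satisfies condition W1.
By R24 (it is tagged C, it satisfies condition W1): it is in category C1.
By R19 (it is in category C1, it has marker L1): it satisfies condition V1.

Yes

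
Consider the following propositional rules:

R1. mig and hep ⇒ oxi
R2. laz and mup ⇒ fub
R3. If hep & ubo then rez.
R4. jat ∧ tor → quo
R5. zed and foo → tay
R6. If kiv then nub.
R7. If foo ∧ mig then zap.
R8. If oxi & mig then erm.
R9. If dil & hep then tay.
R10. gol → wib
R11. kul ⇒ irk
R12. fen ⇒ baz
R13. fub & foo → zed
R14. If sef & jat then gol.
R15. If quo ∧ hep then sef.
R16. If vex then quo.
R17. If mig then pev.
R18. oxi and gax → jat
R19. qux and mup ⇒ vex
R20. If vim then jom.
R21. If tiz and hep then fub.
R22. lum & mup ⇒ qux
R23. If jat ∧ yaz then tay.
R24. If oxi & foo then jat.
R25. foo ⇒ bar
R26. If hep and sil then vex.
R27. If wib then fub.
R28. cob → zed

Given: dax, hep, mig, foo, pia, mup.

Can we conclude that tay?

No

Forward chaining from the given facts derives: oxi, zap, erm, pev, jat, bar.
Rules concluding tay: R5 needs zed; R9 needs dil; R23 needs yaz — none of these are established.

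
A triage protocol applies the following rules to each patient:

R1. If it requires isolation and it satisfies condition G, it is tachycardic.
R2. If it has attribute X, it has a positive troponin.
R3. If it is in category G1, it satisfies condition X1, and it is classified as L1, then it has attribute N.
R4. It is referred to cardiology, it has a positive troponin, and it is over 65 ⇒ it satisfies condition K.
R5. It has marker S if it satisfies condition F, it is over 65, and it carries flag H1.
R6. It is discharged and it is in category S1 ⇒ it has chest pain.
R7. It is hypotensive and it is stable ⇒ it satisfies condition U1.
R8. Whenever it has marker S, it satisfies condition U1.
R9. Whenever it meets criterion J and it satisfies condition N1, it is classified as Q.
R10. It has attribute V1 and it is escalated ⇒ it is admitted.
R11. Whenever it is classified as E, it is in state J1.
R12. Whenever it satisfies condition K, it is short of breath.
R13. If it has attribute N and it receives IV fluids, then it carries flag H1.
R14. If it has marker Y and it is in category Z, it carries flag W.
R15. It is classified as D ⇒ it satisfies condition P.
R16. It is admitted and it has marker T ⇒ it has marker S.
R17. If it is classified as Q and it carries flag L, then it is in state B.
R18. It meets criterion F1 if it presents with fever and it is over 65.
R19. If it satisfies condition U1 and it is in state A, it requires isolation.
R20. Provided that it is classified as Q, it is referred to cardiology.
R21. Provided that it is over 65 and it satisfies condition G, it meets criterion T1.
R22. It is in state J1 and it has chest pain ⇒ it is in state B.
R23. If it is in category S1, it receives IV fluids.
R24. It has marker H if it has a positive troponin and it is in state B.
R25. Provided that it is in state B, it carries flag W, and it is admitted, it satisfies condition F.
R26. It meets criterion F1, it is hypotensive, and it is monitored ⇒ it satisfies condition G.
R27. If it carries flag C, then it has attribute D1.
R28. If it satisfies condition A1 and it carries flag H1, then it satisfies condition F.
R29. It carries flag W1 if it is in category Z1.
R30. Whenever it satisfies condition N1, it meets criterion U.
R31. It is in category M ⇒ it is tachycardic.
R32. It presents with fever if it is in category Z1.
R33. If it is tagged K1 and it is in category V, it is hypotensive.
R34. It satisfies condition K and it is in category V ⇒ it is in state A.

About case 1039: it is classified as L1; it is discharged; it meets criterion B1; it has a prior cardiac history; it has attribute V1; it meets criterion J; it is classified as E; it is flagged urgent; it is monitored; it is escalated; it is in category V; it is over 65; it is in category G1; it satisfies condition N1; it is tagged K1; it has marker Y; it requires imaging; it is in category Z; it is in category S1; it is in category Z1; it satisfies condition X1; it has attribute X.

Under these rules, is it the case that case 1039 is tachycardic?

Yes

By R2 (it has attribute X): it has a positive troponin.
By R3 (it is in category G1, it satisfies condition X1, it is classified as L1): it has attribute N.
By R6 (it is discharged, it is in category S1): it has chest pain.
By R9 (it meets criterion J, it satisfies condition N1): it is classified as Q.
By R10 (it has attribute V1, it is escalated): it is admitted.
By R11 (it is classified as E): it is in state J1.
By R14 (it has marker Y, it is in category Z): it carries flag W.
By R20 (it is classified as Q): it is referred to cardiology.
By R22 (it is in state J1, it has chest pain): it is in state B.
By R23 (it is in category S1): it receives IV fluids.
By R25 (it is in state B, it carries flag W, it is admitted): it satisfies condition F.
By R32 (it is in category Z1): it presents with fever.
By R33 (it is tagged K1, it is in category V): it is hypotensive.
By R4 (it is referred to cardiology, it has a positive troponin, it is over 65): it satisfies condition K.
By R13 (it has attribute N, it receives IV fluids): it carries flag H1.
By R18 (it presents with fever, it is over 65): it meets criterion F1.
By R26 (it meets criterion F1, it is hypotensive, it is monitored): it satisfies condition G.
By R34 (it satisfies condition K, it is in category V): it is in state A.
By R5 (it satisfies condition F, it is over 65, it carries flag H1): it has marker S.
By R8 (it has marker S): it satisfies condition U1.
By R19 (it satisfies condition U1, it is in state A): it requires isolation.
By R1 (it requires isolation, it satisfies condition G): it is tachycardic.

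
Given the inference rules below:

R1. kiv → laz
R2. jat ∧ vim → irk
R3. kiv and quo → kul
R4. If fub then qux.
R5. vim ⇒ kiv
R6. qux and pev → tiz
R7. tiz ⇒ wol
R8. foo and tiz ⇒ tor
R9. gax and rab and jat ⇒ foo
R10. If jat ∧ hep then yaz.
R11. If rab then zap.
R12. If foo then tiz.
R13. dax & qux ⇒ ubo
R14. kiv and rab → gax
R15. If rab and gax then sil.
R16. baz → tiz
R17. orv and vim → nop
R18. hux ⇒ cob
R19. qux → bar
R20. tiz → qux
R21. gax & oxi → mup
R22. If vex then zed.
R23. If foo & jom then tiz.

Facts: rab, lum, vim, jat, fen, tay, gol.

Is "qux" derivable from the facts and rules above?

Yes

kiv  (by R5: vim)
gax  (by R14: kiv, rab)
foo  (by R9: gax, rab, jat)
tiz  (by R12: foo)
qux  (by R20: tiz)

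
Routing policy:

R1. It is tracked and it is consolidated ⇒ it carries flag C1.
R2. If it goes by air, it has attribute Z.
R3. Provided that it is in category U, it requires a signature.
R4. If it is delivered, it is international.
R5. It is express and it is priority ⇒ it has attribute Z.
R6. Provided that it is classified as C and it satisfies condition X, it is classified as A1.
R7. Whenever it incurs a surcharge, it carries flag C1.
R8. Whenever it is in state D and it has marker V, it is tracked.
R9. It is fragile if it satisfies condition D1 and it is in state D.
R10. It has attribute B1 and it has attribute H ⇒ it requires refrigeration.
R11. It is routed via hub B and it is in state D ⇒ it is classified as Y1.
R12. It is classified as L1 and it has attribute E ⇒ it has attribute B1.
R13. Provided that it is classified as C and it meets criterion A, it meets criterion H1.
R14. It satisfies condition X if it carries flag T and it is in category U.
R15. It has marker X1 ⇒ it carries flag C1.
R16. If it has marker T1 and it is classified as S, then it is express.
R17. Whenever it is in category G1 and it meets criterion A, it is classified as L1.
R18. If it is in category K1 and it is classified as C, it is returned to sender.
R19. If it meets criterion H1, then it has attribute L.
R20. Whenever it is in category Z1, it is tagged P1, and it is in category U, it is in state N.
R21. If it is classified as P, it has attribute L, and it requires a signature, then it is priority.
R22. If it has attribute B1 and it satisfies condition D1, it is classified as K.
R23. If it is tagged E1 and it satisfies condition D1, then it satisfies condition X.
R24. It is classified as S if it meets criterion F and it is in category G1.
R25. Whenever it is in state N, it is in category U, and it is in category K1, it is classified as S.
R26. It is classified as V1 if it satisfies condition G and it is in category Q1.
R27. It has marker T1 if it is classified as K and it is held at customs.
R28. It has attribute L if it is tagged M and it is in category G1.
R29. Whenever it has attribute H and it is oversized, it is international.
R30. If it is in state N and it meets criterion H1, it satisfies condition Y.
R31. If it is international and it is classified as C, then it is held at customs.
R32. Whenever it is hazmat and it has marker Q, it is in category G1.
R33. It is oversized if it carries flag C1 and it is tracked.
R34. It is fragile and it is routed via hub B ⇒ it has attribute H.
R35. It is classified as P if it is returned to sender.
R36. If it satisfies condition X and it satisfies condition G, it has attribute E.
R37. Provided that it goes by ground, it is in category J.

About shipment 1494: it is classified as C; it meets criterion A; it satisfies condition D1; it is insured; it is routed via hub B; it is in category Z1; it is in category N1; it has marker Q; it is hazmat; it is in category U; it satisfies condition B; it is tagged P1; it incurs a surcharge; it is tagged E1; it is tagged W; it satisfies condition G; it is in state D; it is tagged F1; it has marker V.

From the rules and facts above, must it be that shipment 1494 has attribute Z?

Forward chaining from the given facts derives: requires a signature, carries flag C1, is tracked, is fragile, is classified as Y1, meets criterion H1, has attribute L, is in state N, satisfies condition X, satisfies condition Y, is in category G1, is oversized, has attribute H, has attribute E, is classified as A1, is classified as L1, is international, is held at customs, has attribute B1, is classified as K, has marker T1, requires refrigeration.
Rules concluding "it has attribute Z": R2 needs "it goes by air"; R5 needs "it is express" — none of these are established.

No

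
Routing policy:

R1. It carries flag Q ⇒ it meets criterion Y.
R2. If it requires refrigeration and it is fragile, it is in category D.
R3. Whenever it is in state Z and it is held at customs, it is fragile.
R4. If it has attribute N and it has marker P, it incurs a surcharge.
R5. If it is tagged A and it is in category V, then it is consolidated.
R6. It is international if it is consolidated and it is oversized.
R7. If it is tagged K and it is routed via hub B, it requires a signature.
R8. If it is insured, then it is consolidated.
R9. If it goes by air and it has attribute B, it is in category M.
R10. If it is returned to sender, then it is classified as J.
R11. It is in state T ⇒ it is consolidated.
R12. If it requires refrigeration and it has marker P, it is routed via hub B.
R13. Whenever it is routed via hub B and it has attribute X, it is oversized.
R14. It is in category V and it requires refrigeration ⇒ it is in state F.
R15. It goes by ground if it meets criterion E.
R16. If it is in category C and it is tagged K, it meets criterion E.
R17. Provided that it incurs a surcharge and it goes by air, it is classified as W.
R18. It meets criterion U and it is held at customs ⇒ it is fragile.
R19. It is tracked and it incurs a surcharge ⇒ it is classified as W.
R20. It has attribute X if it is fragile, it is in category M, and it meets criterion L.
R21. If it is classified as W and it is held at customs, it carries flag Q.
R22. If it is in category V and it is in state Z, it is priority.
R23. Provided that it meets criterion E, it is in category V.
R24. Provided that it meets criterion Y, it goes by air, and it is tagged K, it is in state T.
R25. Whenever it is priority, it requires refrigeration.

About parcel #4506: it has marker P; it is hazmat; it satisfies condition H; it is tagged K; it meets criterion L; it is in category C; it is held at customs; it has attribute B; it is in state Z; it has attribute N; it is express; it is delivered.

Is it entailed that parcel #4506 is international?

Forward chaining from the given facts derives: is fragile, incurs a surcharge, meets criterion E, is in category V, goes by ground, is priority, requires refrigeration, is in category D, is routed via hub B, is in state F, requires a signature.
The only rule concluding "it is international" is R6, which needs "it is consolidated"; that is never established.

No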